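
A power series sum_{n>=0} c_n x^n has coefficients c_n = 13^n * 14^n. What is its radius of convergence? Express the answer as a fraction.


By the root test (Cauchy-Hadamard), the radius is R = 1 / limsup_n |c_n|^(1/n).
Here |c_n|^(1/n) = (13^n * 14^n)^(1/n) = 13 * 14 = 182 for all n.
So R = 1/182 = 1/182.

1/182


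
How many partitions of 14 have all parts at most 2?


Using the generating function (1-x)^(-1)(1-x^2)^(-1),
the coefficient of x^14 counts these restricted partitions.
Result = 8

8


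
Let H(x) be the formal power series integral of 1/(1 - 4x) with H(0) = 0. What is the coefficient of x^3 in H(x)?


1/(1 - 4x) = sum_{k>=0} 4^k x^k. Integrating termwise with H(0) = 0:
H(x) = sum_{k>=0} 4^k x^(k+1) / (k+1) = sum_{m>=1} 4^(m-1) x^m / m.
For m = 3: 4^2/3 = 16/3 = 16/3.

16/3


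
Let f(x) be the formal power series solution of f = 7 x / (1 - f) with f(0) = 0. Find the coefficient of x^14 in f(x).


Apply Lagrange inversion: f = 7 x * phi(f) with phi(t) = 1/(1 - t), so
[x^n] f = 7^n * (1/n) [t^(n-1)] phi(t)^n = 7^n * (1/n) [t^(n-1)] (1 - t)^(-n) = 7^n * (1/n) C(2n - 2, n - 1) = 7^n * C_{n-1}.
For n = 14: C_13 = C(26, 13) / 14 = 10400600/14 = 742900.
With the 7^14 = 678223072849 factor, the coefficient is 678223072849 * 742900 = 503851920819522100.

503851920819522100


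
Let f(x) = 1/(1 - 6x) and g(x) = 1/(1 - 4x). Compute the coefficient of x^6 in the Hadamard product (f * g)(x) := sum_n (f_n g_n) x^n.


f has coefficients f_k = 6^k and g has coefficients g_k = 4^k, so the Hadamard product has coefficient (f*g)_k = 6^k * 4^k = 24^k.
For k = 6: 24^6 = 191102976.

191102976


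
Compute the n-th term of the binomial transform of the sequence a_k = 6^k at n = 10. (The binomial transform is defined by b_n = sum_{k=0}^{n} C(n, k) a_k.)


With a_k = 6^k, b_n = sum_{k=0}^{n} C(n, k) 6^k = (1 + 6)^n by the binomial theorem.
For n = 10: (1 + 6)^10 = 7^10 = 282475249.

282475249


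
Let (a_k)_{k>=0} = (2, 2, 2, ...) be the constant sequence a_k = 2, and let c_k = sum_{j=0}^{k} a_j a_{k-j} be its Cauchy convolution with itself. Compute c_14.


Since a_j = 2 for all j >= 0, the convolution sum becomes
c_k = sum_{j=0}^{k} 2 * 2 = 4 * (k + 1).
Equivalently, the generating function of (a_k) is 2/(1 - x) and its square is 4/(1 - x)^2 = sum_{k>=0} 4(k + 1) x^k.
For k = 14: 4 * 15 = 60.

60


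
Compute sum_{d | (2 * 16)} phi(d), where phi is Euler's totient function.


First, 2 * 16 = 32. One classical identity is sum_{d | n} phi(d) = n (each k in [1, n] has a unique gcd with n, and among the k's with gcd(k, n) = n/d there are phi(d) of them). So the sum equals 32. We also verify directly:
Divisors of 32: 1, 2, 4, 8, 16, 32.
phi values: 1, 1, 2, 4, 8, 16.
Sum = 32.

32


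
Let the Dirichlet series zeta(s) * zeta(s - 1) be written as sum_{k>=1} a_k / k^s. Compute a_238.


Convolution gives a_k = sum_{d | k} d * 1 = sum_{d | k} d = sigma(k), the sum of positive divisors of k.
For k = 238, the divisors are 1, 2, 7, 14, 17, 34, 119, 238, so
sigma(238) = 1 + 2 + 7 + 14 + 17 + 34 + 119 + 238 = 432.

432


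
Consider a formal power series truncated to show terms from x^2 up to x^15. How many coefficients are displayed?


From x^2 to x^15 inclusive, the count is 15 - 2 + 1 = 14.

14


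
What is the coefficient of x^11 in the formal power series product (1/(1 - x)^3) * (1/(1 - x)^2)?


Combine the factors: (1/(1 - x)^3) * (1/(1 - x)^2) = 1/(1 - x)^5.
Then use 1/(1 - x)^r = sum_{k>=0} C(k + r - 1, r - 1) x^k with r = 5 and k = 11:
C(15, 4) = 1365.

1365


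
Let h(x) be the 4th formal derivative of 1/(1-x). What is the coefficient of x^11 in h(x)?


Differentiating 4 times: d^4/dx^4 [1/(1-x)] = 4!/(1-x)^5.
The expansion 1/(1-x)^5 = sum_{k>=0} C(k+4, 4) x^k, so the coefficient of x^n in 4!/(1-x)^5 is 4! * C(n+4, 4).
For n = 11: 24 * C(15, 4) = 24 * 1365 = 32760

32760


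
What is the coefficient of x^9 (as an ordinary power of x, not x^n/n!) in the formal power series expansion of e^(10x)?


The exponential series is e^y = sum_{k>=0} y^k / k!. Substituting y = 10x gives
e^(10x) = sum_{k>=0} 10^k x^k / k!.
So the coefficient of x^n is a^n/n! with a = 10, n = 9:
10^9 / 9! = 1000000000/362880 = 1562500/567

1562500/567


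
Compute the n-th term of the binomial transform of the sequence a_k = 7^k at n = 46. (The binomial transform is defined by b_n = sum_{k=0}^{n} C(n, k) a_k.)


With a_k = 7^k, b_n = sum_{k=0}^{n} C(n, k) 7^k = (1 + 7)^n by the binomial theorem.
For n = 46: (1 + 7)^46 = 8^46 = 348449143727040986586495598010130648530944.

348449143727040986586495598010130648530944


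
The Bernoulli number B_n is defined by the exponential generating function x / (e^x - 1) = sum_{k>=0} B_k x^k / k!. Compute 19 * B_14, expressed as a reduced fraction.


Bernoulli numbers can also be computed recursively via B_0 = 1 and sum_{j=0}^{m} C(m+1, j) B_j = 0 for m >= 1. Odd-index Bernoulli numbers vanish for k >= 3.
Computing B_14 = 7/6, so 19 * B_14 = 19 * 7/6 = 133/6.

133/6


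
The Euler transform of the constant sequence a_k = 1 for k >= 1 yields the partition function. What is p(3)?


The Euler transform converts the sequence a_k = 1 into the number of integer partitions.
Using the recurrence or dynamic programming:
p(3) = 3

3


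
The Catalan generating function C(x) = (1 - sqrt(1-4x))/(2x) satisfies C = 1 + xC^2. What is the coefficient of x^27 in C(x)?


Substituting x -> x scales the n-th coefficient by 1, so [x^27] C(x) = C_27.
C_27 = C(2*27, 27)/(28) = 1946939425648112/28 = 69533550916004.
= 69533550916004.

69533550916004


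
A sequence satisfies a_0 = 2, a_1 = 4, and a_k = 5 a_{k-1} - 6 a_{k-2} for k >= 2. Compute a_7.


The characteristic equation is t^2 - 5 t + 6 = 0, with roots r_1 = 3 and r_2 = 2 (so c_1 = r_1 + r_2, c_2 = -r_1 r_2 as required).
One can use the closed form a_n = A r_1^n + B r_2^n, but direct iteration is more reliable:
a_0 = 2, a_1 = 4, a_2 = 8, a_3 = 16, a_4 = 32, a_5 = 64, a_6 = 128, a_7 = 256.
So a_7 = 256.

256


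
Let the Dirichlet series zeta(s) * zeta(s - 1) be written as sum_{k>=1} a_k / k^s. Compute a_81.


Convolution gives a_k = sum_{d | k} d * 1 = sum_{d | k} d = sigma(k), the sum of positive divisors of k.
For k = 81, the divisors are 1, 3, 9, 27, 81, so
sigma(81) = 1 + 3 + 9 + 27 + 81 = 121.

121


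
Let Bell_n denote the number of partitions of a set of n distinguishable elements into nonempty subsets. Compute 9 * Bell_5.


Bell_5 can be computed from the Bell triangle or from Dobinski's identity Bell_n = (1/e) * sum_{k>=0} k^n / k!.
Computing Bell_5 = 52.
Then 9 * 52 = 468.

468


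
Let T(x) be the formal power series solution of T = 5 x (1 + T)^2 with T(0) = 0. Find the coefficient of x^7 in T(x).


Apply the Lagrange inversion formula: if T = 5 x * phi(T) with phi(t) = (1 + t)^2, then [x^n] T = 5^n * (1/n) [t^(n-1)] phi(t)^n = 5^n * (1/n) [t^(n-1)] (1 + t)^(2n) = 5^n * (1/n) C(2n, n-1).
Using the identity C(2n, n-1) = C(2n, n) * n / (n+1), the unscaled factor equals C(2n, n) / (n+1) = C_n, the n-th Catalan number.
For n = 7: C_7 = C(14, 7) / 8 = 3432/8 = 429.
With the 5^7 = 78125 factor, the coefficient is 78125 * 429 = 33515625.

33515625


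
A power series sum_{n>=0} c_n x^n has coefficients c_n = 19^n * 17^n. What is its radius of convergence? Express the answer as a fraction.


By the root test (Cauchy-Hadamard), the radius is R = 1 / limsup_n |c_n|^(1/n).
Here |c_n|^(1/n) = (19^n * 17^n)^(1/n) = 19 * 17 = 323 for all n.
So R = 1/323 = 1/323.

1/323


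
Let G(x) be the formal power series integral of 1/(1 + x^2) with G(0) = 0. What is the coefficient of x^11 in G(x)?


1/(1 + x^2) = sum_{j>=0} (-1)^j x^(2j). Integrating termwise with G(0) = 0:
G(x) = sum_{j>=0} (-1)^j x^(2j+1) / (2j+1) = arctan(x).
Only odd powers are nonzero. For x^11 write 11 = 2*5 + 1, giving
(-1)^5 / 11 = -1/11 = -1/11.

-1/11


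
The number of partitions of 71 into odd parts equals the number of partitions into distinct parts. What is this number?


Computing partitions of 71 into odd parts (1, 3, 5, ...):
Using the generating function prod_{k>=0} 1/(1-x^(2k+1)),
the count is 32992

32992


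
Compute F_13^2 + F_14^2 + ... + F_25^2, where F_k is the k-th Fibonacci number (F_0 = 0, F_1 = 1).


There is a standard identity sum_{k=0}^{N} F_k^2 = F_N * F_{N+1} (proved inductively from the telescoping relation F_k^2 = F_k F_{k+1} - F_{k-1} F_k). Then
sum_{k=13}^{25} F_k^2 = F_25 F_26 - F_12 F_13.
Computing: F_25 = 75025, F_26 = 121393, F_12 = 144, F_13 = 233.
Sum = 75025 * 121393 - 144 * 233 = 9107476273.

9107476273


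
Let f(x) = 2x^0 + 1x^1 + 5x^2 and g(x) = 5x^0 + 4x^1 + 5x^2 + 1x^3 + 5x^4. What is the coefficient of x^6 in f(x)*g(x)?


Cauchy product at x^6:
5*5
= 25

25


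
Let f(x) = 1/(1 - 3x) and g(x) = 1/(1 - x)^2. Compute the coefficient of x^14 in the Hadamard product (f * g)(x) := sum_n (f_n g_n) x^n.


f has coefficients f_k = 3^k. For g = 1/(1 - x)^2 the coefficient is g_k = C(k + 1, 1) = k + 1. The Hadamard coefficient is (f * g)_k = 3^k * (k + 1).
For k = 14: 3^14 * 15 = 4782969 * 15 = 71744535.

71744535


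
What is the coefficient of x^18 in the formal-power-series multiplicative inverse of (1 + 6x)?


The inverse is 1/(1 + 6x). Apply the geometric identity 1/(1 - y) = sum_{k>=0} y^k with y = -6x:
1/(1 + 6x) = sum_{k>=0} (-6)^k x^k.
So the coefficient of x^18 is (-6)^18 = 101559956668416.

101559956668416


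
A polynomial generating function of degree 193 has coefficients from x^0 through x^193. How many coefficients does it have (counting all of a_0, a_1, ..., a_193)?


A polynomial of degree 193 takes the form a_0 + a_1 x + ... + a_193 x^193.
The number of coefficients is 193 + 1 = 194.

194


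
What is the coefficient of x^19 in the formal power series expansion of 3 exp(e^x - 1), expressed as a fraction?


exp(e^x - 1) is the exponential generating function for the Bell numbers Bell_k: exp(e^x - 1) = sum_{k>=0} Bell_k x^k / k!.
So the coefficient of x^19 in 3 exp(e^x - 1) is 3 Bell_19 / 19!.
Computing: Bell_19 = 5832742205057 and 19! = 121645100408832000, giving
3 * 5832742205057/121645100408832000 = 5832742205057/40548366802944000.

5832742205057/40548366802944000


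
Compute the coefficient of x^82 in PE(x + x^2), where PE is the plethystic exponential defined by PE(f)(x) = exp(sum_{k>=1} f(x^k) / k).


With f(x) = x + x^2, the exponent is sum_{k>=1} (x^k + x^(2k)) / k = -ln(1 - x) - ln(1 - x^2). Exponentiating:
PE(x + x^2) = 1 / ((1 - x)(1 - x^2)).
This is the generating function for partitions of n into parts of size 1 or 2. The number of 2's can be any j in 0..41, and the rest are 1's, so
[x^82] = floor(82/2) + 1 = 42.

42


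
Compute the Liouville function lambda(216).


The Liouville function is lambda(k) = (-1)^Omega(k), where Omega(k) counts the prime factors of k with multiplicity.
Factoring: 216 = 2 * 2 * 2 * 3 * 3 * 3, so Omega(216) = 6.
lambda(216) = (-1)^6 = 1.

1


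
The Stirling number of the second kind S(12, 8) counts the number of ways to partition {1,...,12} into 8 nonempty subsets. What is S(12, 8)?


Using the explicit formula S(n,k) = (1/k!) sum_{j=0}^{k} (-1)^(k-j) C(k,j) j^n:
S(12, 8) = 159027
Equivalently, S(n,k) is n! times the coefficient of x^n in the EGF (e^x - 1)^k / k!.

159027


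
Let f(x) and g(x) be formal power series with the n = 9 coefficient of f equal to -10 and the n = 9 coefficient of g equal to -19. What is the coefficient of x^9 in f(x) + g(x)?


Addition of formal power series is termwise.
The coefficient of x^9 in f + g = -10 + -19
= -29

-29


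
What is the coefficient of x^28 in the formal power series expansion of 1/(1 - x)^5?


The negative binomial / multiset identity is
1/(1 - x)^r = sum_{k>=0} C(k + r - 1, r - 1) x^k.
Here r = 5 and k = 28, so the coefficient is
C(28 + 4, 4) = C(32, 4)
= 35960

35960


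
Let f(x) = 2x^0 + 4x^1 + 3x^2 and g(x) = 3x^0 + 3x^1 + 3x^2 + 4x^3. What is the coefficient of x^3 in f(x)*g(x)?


Cauchy product at x^3:
2*4 + 4*3 + 3*3
= 29

29


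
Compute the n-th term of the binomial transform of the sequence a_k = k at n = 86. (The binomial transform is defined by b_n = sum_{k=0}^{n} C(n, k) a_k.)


With a_k = k, b_n = sum_{k=0}^{n} C(n, k) k. Using k * C(n, k) = n * C(n-1, k-1) gives b_n = n * sum_{k>=1} C(n-1, k-1) = n * 2^(n-1).
For n = 86: 86 * 2^85 = 86 * 38685626227668133590597632 = 3326963855579459488791396352.

3326963855579459488791396352


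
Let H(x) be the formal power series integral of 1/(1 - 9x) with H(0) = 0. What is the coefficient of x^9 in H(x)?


1/(1 - 9x) = sum_{k>=0} 9^k x^k. Integrating termwise with H(0) = 0:
H(x) = sum_{k>=0} 9^k x^(k+1) / (k+1) = sum_{m>=1} 9^(m-1) x^m / m.
For m = 9: 9^8/9 = 43046721/9 = 4782969.

4782969


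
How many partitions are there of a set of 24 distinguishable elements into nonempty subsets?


Bell_24 can be computed from the Bell triangle or from Dobinski's identity Bell_n = (1/e) * sum_{k>=0} k^n / k!.
Computing Bell_24 = 445958869294805289.

445958869294805289


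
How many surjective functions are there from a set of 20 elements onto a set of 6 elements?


By inclusion-exclusion on which target elements are missed, the number of surjections from an n-set onto a k-set is
surj(n, k) = sum_{j=0}^{k} (-1)^j C(k, j) (k - j)^n.
Equivalently surj(n, k) = k! * S(n, k), where S(n, k) is the Stirling number of the second kind.
For n = 20, k = 6:
S(20, 6) = 4306078895384, so
surj = 6! * 4306078895384 = 720 * 4306078895384 = 3100376804676480.

3100376804676480


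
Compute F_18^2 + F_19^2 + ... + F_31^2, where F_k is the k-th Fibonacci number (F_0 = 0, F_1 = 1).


There is a standard identity sum_{k=0}^{N} F_k^2 = F_N * F_{N+1} (proved inductively from the telescoping relation F_k^2 = F_k F_{k+1} - F_{k-1} F_k). Then
sum_{k=18}^{31} F_k^2 = F_31 F_32 - F_17 F_18.
Computing: F_31 = 1346269, F_32 = 2178309, F_17 = 1597, F_18 = 2584.
Sum = 1346269 * 2178309 - 1597 * 2584 = 2932585752473.

2932585752473


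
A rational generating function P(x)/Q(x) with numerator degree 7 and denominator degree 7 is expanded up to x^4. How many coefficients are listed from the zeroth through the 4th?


Expanding up to x^4 gives the coefficients for x^0, x^1, ..., x^4.
That is 4 + 1 = 5 coefficients in total.

5


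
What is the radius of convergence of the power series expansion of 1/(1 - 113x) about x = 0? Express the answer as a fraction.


Expanding 1/(1 - 113x) = sum_{k>=0} 113^k x^k, the series converges when |113x| < 1, i.e., |x| < 1/113.
So the radius of convergence is 1/113 = 1/113.

1/113


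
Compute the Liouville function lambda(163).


The Liouville function is lambda(k) = (-1)^Omega(k), where Omega(k) counts the prime factors of k with multiplicity.
Factoring: 163 = 163, so Omega(163) = 1.
lambda(163) = (-1)^1 = -1.

-1


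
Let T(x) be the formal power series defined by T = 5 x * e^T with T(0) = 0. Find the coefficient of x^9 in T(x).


Apply the Lagrange inversion formula: if T = 5 x * phi(T) with phi(t) = e^t, then
[x^n] T = 5^n * (1/n) [t^(n-1)] phi(t)^n = 5^n * (1/n) [t^(n-1)] e^(n t) = 5^n * (1/n) * n^(n-1) / (n-1)! = 5^n * n^(n-1) / n!.
When c = 1 this is the Cayley count of rooted labeled trees on n vertices, divided by n!.
For n = 9: 5^9 * 9^8 / 9! = 1953125 * 43046721/362880 = 207594140625/896.

207594140625/896


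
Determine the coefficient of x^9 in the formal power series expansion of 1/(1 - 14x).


The geometric series identity gives 1/(1 - c x) = sum_{k>=0} c^k x^k, so the coefficient of x^k is c^k.
Here c = 14 and k = 9.
Computing: 14^9 = 20661046784

20661046784


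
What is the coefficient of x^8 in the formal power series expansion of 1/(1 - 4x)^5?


The general identity 1/(1 - c x)^r = sum_{k>=0} c^k C(k + r - 1, r - 1) x^k follows by substituting y = c x into 1/(1 - y)^r = sum_{k>=0} C(k + r - 1, r - 1) y^k.
For c = 4, r = 5, k = 8:
4^8 * C(12, 4) = 65536 * 495 = 32440320.

32440320


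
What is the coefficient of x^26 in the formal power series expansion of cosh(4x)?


The Maclaurin series is cosh(t) = sum_{m>=0} t^(2m) / (2m)!, so substituting t = 4x, only even powers of x are nonzero, with coefficient of x^(2m) equal to 4^(2m) / (2m)!.
For x^26 the coefficient is 4^26/26! = 4503599627370496/403291461126605635584000000 = 536870912/48076088562799171875.

536870912/48076088562799171875


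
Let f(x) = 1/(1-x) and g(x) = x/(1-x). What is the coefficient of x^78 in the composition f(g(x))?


First simplify the composition: f(g(x)) = 1/(1 - x/(1-x)) = (1-x)/((1-x) - x) = (1-x)/(1-2x).
Now extract the coefficient. Write (1-x)/(1-2x) = 1/(1-2x) - x/(1-2x).
The coefficient of x^n in 1/(1-2x) is 2^n, and in x/(1-2x) is 2^(n-1) (for n >= 1).
So the coefficient of x^78 is 2^78 - 2^77 = 302231454903657293676544 - 151115727451828646838272 = 151115727451828646838272.

151115727451828646838272


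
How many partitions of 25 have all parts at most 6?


Using the generating function (1-x)^(-1)(1-x^2)^(-1)...(1-x^6)^(-1),
the coefficient of x^25 counts these restricted partitions.
Result = 612

612


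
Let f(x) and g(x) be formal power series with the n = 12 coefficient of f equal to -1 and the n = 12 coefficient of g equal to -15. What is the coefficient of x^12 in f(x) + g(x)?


Addition of formal power series is termwise.
The coefficient of x^12 in f + g = -1 + -15
= -16

-16


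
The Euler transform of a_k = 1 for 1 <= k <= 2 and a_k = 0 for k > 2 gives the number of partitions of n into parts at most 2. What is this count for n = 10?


Partitions of 10 into parts at most 2:
Using generating function (1-x)^(-1)(1-x^2)^(-1),
the coefficient of x^10 = 6

6


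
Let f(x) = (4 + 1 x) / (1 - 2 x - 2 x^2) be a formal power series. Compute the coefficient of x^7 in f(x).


Write f(x) = sum_{k>=0} a_k x^k. Multiplying both sides by 1 - 2 x - 2 x^2 gives
(1 - 2 x - 2 x^2) sum_{k>=0} a_k x^k = 4 + 1 x.
Matching coefficients:
 x^0: a_0 = 4
 x^1: a_1 - 2 a_0 = 1  =>  a_1 = 2*4 + 1 = 9
 x^k (k >= 2): a_k = 2 a_{k-1} + 2 a_{k-2}.
Iterating: a_2 = 26, a_3 = 70, a_4 = 192, a_5 = 524, a_6 = 1432, a_7 = 3912.
So the coefficient of x^7 is 3912.

3912


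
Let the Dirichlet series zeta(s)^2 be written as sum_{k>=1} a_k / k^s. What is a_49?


The Dirichlet convolution of the constant function 1 with itself gives (1 * 1)(k) = sum_{d | k} 1 = d(k), the number of positive divisors of k.
Since zeta(s) = sum_{k>=1} 1/k^s, we have zeta(s)^2 = sum_{k>=1} d(k)/k^s, so a_k = d(k).
For k = 49: the divisors are 1, 7, 49.
Count = 3.

3


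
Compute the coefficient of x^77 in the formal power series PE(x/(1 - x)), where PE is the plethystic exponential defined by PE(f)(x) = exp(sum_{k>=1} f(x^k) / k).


For f(x) = x/(1 - x) we have
sum_{k>=1} f(x^k) / k = sum_{k>=1} (1/k) * x^k / (1 - x^k) = sum_{k, m >= 1} x^(k m) / k,
which after exponentiating simplifies to
PE(x/(1 - x)) = prod_{k>=1} 1 / (1 - x^k).
This is the generating function for the partition function p(n), so the coefficient of x^77 is p(77).
Computing p(77) by dynamic programming over parts 1, 2, ..., 77: p(77) = 10619863.

10619863


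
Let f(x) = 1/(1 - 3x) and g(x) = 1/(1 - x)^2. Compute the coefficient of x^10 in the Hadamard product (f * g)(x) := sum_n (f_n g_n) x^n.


f has coefficients f_k = 3^k. For g = 1/(1 - x)^2 the coefficient is g_k = C(k + 1, 1) = k + 1. The Hadamard coefficient is (f * g)_k = 3^k * (k + 1).
For k = 10: 3^10 * 11 = 59049 * 11 = 649539.

649539


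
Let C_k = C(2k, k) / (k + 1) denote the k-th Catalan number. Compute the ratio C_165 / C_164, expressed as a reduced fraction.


Using C_k = (2k)! / (k! (k+1)!), the ratio C_{k+1}/C_k simplifies to
C_{k+1}/C_k = [(2k+2)! / ((k+1)! (k+2)!)] * [k! (k+1)! / (2k)!]
 = (2k+2)(2k+1) / ((k+1)(k+2)) = 2(2k+1) / (k+2).
For k = 164: 2(2*164 + 1) / (164 + 2) = 658/166 = 329/83.

329/83


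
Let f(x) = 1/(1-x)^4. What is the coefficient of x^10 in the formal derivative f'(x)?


Differentiate: d/dx [ 1/(1-x)^r ] = r / (1-x)^(r+1).
Here r = 4, so f'(x) = 4 / (1-x)^5.
The expansion of 1/(1-x)^(r+1) has coefficient of x^n equal to C(n+r, r).
So the coefficient of x^10 in f'(x) is
4 * C(14, 4) = 4 * 1001 = 4004

4004


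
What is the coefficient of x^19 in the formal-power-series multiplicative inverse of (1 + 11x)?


The inverse is 1/(1 + 11x). Apply the geometric identity 1/(1 - y) = sum_{k>=0} y^k with y = -11x:
1/(1 + 11x) = sum_{k>=0} (-11)^k x^k.
So the coefficient of x^19 is (-11)^19 = -61159090448414546291.

-61159090448414546291


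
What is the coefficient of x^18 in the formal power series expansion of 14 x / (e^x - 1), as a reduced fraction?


The exponential generating function for Bernoulli numbers is
x / (e^x - 1) = sum_{k>=0} B_k x^k / k!.
So the coefficient of x^18 in 14 x / (e^x - 1) is 14 B_18 / 18!.
Computing: B_18 = 43867/798, 18! = 6402373705728000, giving
14 * 43867/798 / 6402373705728000 = 43867/364935301226496000.

43867/364935301226496000


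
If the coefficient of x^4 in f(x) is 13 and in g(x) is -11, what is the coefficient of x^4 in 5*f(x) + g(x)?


Scalar multiplication scales coefficients: 5 * 13 = 65.
Then add the g coefficient: 65 + -11
= 54

54


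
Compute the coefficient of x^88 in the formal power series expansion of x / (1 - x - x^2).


Let f(x) = sum_{k>=0} a_k x^k. Multiplying f(x) * (1 - x - x^2) = x and matching coefficients gives a_0 = 0, a_1 = 1, and a_k = a_{k-1} + a_{k-2} for k >= 2. These are the Fibonacci numbers F_k.
Iterating from F_0 = 0, F_1 = 1:
F_0=0, F_1=1, F_2=1, F_3=2, F_4=3, F_5=5, F_6=8, F_7=13, F_8=21, F_9=34, ...
F_88 = 1100087778366101931.

1100087778366101931


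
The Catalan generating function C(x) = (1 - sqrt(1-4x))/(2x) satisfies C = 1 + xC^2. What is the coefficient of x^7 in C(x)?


Substituting x -> x scales the n-th coefficient by 1, so [x^7] C(x) = C_7.
C_7 = C(2*7, 7)/(8) = 3432/8 = 429.
= 429.

429


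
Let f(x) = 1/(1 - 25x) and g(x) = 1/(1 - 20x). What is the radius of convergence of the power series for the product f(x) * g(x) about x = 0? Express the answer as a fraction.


The radius of 1/(1 - 25x) is 1/25 (nearest singularity at x = 1/25), and the radius of 1/(1 - 20x) is 1/20.
The product f(x)*g(x) = 1/((1 - 25x)(1 - 20x)) has singularities at both 1/25 and 1/20, so its radius of convergence is the distance to the nearest one:
min(1/25, 1/20) = 1/25.

1/25


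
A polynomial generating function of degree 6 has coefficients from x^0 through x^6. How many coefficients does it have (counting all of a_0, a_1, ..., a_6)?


A polynomial of degree 6 takes the form a_0 + a_1 x + ... + a_6 x^6.
The number of coefficients is 6 + 1 = 7.

7


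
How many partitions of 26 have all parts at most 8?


Using the generating function (1-x)^(-1)(1-x^2)^(-1)...(1-x^8)^(-1),
the coefficient of x^26 counts these restricted partitions.
Result = 1297

1297


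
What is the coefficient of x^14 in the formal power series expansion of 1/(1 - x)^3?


The expansion 1/(1 - x)^r = sum_{k>=0} C(k + r - 1, r - 1) x^k follows from the multiset / negative-binomial theorem (or from repeated differentiation of the geometric series).
For r = 3 and k = 14:
C(16, 2) = 20922789888000 / (2 * 87178291200) = 120.

120


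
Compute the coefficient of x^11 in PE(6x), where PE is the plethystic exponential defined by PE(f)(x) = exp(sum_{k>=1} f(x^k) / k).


With f(x) = 6x, the exponent is sum_{k>=1} 6 x^k / k = 6 * (-ln(1 - x)). Exponentiating:
PE(6x) = exp(-6 ln(1 - x)) = 1/(1 - x)^6.
By the negative binomial expansion, [x^n] 1/(1 - x)^6 = C(n + 5, 5).
For n = 11: C(16, 5) = 4368.

4368


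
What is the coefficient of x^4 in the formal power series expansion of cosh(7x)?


The Maclaurin series is cosh(t) = sum_{m>=0} t^(2m) / (2m)!, so substituting t = 7x, only even powers of x are nonzero, with coefficient of x^(2m) equal to 7^(2m) / (2m)!.
For x^4 the coefficient is 7^4/4! = 2401/24 = 2401/24.

2401/24


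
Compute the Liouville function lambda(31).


The Liouville function is lambda(k) = (-1)^Omega(k), where Omega(k) counts the prime factors of k with multiplicity.
Factoring: 31 = 31, so Omega(31) = 1.
lambda(31) = (-1)^1 = -1.

-1


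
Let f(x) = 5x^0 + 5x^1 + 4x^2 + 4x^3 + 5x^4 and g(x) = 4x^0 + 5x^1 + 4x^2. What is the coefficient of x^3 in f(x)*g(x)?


Cauchy product at x^3:
5*4 + 4*5 + 4*4
= 56

56


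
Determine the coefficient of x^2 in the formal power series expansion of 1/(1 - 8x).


The geometric series identity gives 1/(1 - c x) = sum_{k>=0} c^k x^k, so the coefficient of x^k is c^k.
Here c = 8 and k = 2.
Computing: 8^2 = 64

64


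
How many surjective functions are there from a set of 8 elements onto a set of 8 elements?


By inclusion-exclusion on which target elements are missed, the number of surjections from an n-set onto a k-set is
surj(n, k) = sum_{j=0}^{k} (-1)^j C(k, j) (k - j)^n.
Equivalently surj(n, k) = k! * S(n, k), where S(n, k) is the Stirling number of the second kind.
For n = 8, k = 8:
S(8, 8) = 1, so
surj = 8! * 1 = 40320 * 1 = 40320.

40320


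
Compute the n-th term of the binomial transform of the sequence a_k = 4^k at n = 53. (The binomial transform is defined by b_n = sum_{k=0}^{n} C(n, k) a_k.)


With a_k = 4^k, b_n = sum_{k=0}^{n} C(n, k) 4^k = (1 + 4)^n by the binomial theorem.
For n = 53: (1 + 4)^53 = 5^53 = 11102230246251565404236316680908203125.

11102230246251565404236316680908203125


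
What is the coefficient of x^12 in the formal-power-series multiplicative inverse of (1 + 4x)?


The inverse is 1/(1 + 4x). Apply the geometric identity 1/(1 - y) = sum_{k>=0} y^k with y = -4x:
1/(1 + 4x) = sum_{k>=0} (-4)^k x^k.
So the coefficient of x^12 is (-4)^12 = 16777216.

16777216


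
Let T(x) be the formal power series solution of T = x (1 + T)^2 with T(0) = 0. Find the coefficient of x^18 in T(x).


Apply the Lagrange inversion formula: if T = x * phi(T) with phi(t) = (1 + t)^2, then [x^n] T = (1/n) [t^(n-1)] phi(t)^n = (1/n) [t^(n-1)] (1 + t)^(2n) = (1/n) C(2n, n-1).
Using the identity C(2n, n-1) = C(2n, n) * n / (n+1), the unscaled factor equals C(2n, n) / (n+1) = C_n, the n-th Catalan number.
For n = 18: C_18 = C(36, 18) / 19 = 9075135300/19 = 477638700 = 477638700.

477638700


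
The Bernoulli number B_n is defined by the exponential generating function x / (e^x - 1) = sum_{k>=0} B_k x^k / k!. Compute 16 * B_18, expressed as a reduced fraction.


Bernoulli numbers can also be computed recursively via B_0 = 1 and sum_{j=0}^{m} C(m+1, j) B_j = 0 for m >= 1. Odd-index Bernoulli numbers vanish for k >= 3.
Computing B_18 = 43867/798, so 16 * B_18 = 16 * 43867/798 = 350936/399.

350936/399


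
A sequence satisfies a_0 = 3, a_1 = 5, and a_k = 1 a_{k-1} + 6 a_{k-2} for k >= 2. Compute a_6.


The characteristic equation is t^2 - 1 t - 6 = 0, with roots r_1 = 3 and r_2 = -2 (so c_1 = r_1 + r_2, c_2 = -r_1 r_2 as required).
One can use the closed form a_n = A r_1^n + B r_2^n, but direct iteration is more reliable:
a_0 = 3, a_1 = 5, a_2 = 23, a_3 = 53, a_4 = 191, a_5 = 509, a_6 = 1655.
So a_6 = 1655.

1655


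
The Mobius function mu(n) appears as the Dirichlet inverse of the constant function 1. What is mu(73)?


73 = 73 (all distinct primes).
mu(73) = (-1)^1 = -1

-1


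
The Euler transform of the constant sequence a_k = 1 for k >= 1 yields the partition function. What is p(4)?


The Euler transform converts the sequence a_k = 1 into the number of integer partitions.
Using the recurrence or dynamic programming:
p(4) = 5

5


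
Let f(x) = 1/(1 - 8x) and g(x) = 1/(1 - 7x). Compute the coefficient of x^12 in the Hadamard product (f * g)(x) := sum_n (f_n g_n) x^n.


f has coefficients f_k = 8^k and g has coefficients g_k = 7^k, so the Hadamard product has coefficient (f*g)_k = 8^k * 7^k = 56^k.
For k = 12: 56^12 = 951166013805414055936.

951166013805414055936


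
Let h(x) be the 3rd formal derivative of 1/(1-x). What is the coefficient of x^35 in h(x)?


Differentiating 3 times: d^3/dx^3 [1/(1-x)] = 3!/(1-x)^4.
The expansion 1/(1-x)^4 = sum_{k>=0} C(k+3, 3) x^k, so the coefficient of x^n in 3!/(1-x)^4 is 3! * C(n+3, 3).
For n = 35: 6 * C(38, 3) = 6 * 8436 = 50616

50616


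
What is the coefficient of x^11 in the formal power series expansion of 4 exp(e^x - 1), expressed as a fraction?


exp(e^x - 1) is the exponential generating function for the Bell numbers Bell_k: exp(e^x - 1) = sum_{k>=0} Bell_k x^k / k!.
So the coefficient of x^11 in 4 exp(e^x - 1) is 4 Bell_11 / 11!.
Computing: Bell_11 = 678570 and 11! = 39916800, giving
4 * 678570/39916800 = 22619/332640.

22619/332640


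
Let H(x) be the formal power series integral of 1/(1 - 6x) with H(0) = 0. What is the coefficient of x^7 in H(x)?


1/(1 - 6x) = sum_{k>=0} 6^k x^k. Integrating termwise with H(0) = 0:
H(x) = sum_{k>=0} 6^k x^(k+1) / (k+1) = sum_{m>=1} 6^(m-1) x^m / m.
For m = 7: 6^6/7 = 46656/7 = 46656/7.

46656/7


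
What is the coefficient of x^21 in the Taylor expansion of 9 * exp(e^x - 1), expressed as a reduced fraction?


exp(e^x - 1) = sum_{k>=0} Bell_k x^k / k!, where Bell_k is the k-th Bell number.
So the coefficient of x^21 is 9 * Bell_21 / 21!.
Computing: Bell_21 = 474869816156751 and 21! = 51090942171709440000, giving
9 * 474869816156751/51090942171709440000 = 158289938718917/1892257117470720000.

158289938718917/1892257117470720000


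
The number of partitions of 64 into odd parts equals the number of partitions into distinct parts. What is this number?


Computing partitions of 64 into odd parts (1, 3, 5, ...):
Using the generating function prod_{k>=0} 1/(1-x^(2k+1)),
the count is 16444

16444


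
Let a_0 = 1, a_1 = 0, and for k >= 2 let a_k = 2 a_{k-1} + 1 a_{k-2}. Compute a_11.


Iterating the recurrence forward:
a_0 = 1
a_1 = 0
a_2 = 2*0 + 1*1 = 1
a_3 = 2*1 + 1*0 = 2
a_4 = 2*2 + 1*1 = 5
a_5 = 2*5 + 1*2 = 12
a_6 = 2*12 + 1*5 = 29
a_7 = 2*29 + 1*12 = 70
a_8 = 2*70 + 1*29 = 169
a_9 = 2*169 + 1*70 = 408
a_10 = 2*408 + 1*169 = 985
a_11 = 2*985 + 1*408 = 2378
So a_11 = 2378.

2378


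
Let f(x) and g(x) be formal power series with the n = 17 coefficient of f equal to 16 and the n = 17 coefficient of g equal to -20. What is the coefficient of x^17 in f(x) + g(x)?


Addition of formal power series is termwise.
The coefficient of x^17 in f + g = 16 + -20
= -4

-4


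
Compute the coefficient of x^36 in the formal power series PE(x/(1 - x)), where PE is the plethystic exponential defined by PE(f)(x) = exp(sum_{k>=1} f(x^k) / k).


For f(x) = x/(1 - x) we have
sum_{k>=1} f(x^k) / k = sum_{k>=1} (1/k) * x^k / (1 - x^k) = sum_{k, m >= 1} x^(k m) / k,
which after exponentiating simplifies to
PE(x/(1 - x)) = prod_{k>=1} 1 / (1 - x^k).
This is the generating function for the partition function p(n), so the coefficient of x^36 is p(36).
Computing p(36) by dynamic programming over parts 1, 2, ..., 36: p(36) = 17977.

17977


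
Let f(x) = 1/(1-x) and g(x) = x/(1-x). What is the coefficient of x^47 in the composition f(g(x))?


First simplify the composition: f(g(x)) = 1/(1 - x/(1-x)) = (1-x)/((1-x) - x) = (1-x)/(1-2x).
Now extract the coefficient. Write (1-x)/(1-2x) = 1/(1-2x) - x/(1-2x).
The coefficient of x^n in 1/(1-2x) is 2^n, and in x/(1-2x) is 2^(n-1) (for n >= 1).
So the coefficient of x^47 is 2^47 - 2^46 = 140737488355328 - 70368744177664 = 70368744177664.

70368744177664


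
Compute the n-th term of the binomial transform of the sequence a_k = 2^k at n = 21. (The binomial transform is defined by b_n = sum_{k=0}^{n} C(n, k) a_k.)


With a_k = 2^k, b_n = sum_{k=0}^{n} C(n, k) 2^k = (1 + 2)^n by the binomial theorem.
For n = 21: (1 + 2)^21 = 3^21 = 10460353203.

10460353203


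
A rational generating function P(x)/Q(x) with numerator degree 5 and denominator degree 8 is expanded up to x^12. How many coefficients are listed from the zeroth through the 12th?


Expanding up to x^12 gives the coefficients for x^0, x^1, ..., x^12.
That is 12 + 1 = 13 coefficients in total.

13


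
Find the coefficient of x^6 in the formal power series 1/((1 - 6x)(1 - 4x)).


By partial fractions or Cauchy convolution:
The coefficient equals sum_{k=0}^{6} 6^k * 4^(6-k).
= 131776

131776


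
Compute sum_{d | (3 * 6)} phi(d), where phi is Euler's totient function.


First, 3 * 6 = 18. One classical identity is sum_{d | n} phi(d) = n (each k in [1, n] has a unique gcd with n, and among the k's with gcd(k, n) = n/d there are phi(d) of them). So the sum equals 18. We also verify directly:
Divisors of 18: 1, 2, 3, 6, 9, 18.
phi values: 1, 1, 2, 2, 6, 6.
Sum = 18.

18


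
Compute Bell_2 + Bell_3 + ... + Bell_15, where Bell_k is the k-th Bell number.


Recall Bell_k counts set partitions of a k-set (with Bell_0 = 1 by convention).
Bell_2 through Bell_15: 2, 5, 15, 52, 203, 877, 4140, 21147, 115975, 678570, 4213597, 27644437, 190899322, 1382958545
Sum = 2 + 5 + 15 + 52 + 203 + 877 + 4140 + 21147 + 115975 + 678570 + 4213597 + 27644437 + 190899322 + 1382958545 = 1606536887.

1606536887


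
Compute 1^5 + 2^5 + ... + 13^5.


This power sum has a closed form given by Faulhaber's formula
sum_{k=1}^{m} k^p = (1 / (p + 1)) * sum_{j=0}^{p} C(p + 1, j) B_j m^(p + 1 - j),
but for small m direct computation is fastest:
1 + 32 + 243 + 1024 + 3125 + 7776 + 16807 + 32768 + 59049 + 100000 + 161051 + 248832 + 371293 = 1002001.

1002001


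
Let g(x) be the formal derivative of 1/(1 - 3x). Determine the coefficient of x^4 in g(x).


Differentiate termwise: d/dx sum_{k>=0} 3^k x^k = sum_{k>=1} k 3^k x^(k-1) = sum_{j>=0} (j+1) 3^(j+1) x^j.
Equivalently, d/dx [1/(1 - 3x)] = 3/(1 - 3x)^2.
For j = 4: 5 * 3^5 = 5 * 243 = 1215.

1215


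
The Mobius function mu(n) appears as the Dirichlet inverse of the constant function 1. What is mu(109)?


109 = 109 (all distinct primes).
mu(109) = (-1)^1 = -1

-1


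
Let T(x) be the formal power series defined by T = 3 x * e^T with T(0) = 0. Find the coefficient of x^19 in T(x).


Apply the Lagrange inversion formula: if T = 3 x * phi(T) with phi(t) = e^t, then
[x^n] T = 3^n * (1/n) [t^(n-1)] phi(t)^n = 3^n * (1/n) [t^(n-1)] e^(n t) = 3^n * (1/n) * n^(n-1) / (n-1)! = 3^n * n^(n-1) / n!.
When c = 1 this is the Cayley count of rooted labeled trees on n vertices, divided by n!.
For n = 19: 3^19 * 19^18 / 19! = 1162261467 * 104127350297911241532841/121645100408832000 = 970834090696004352832536033/975822848000.

970834090696004352832536033/975822848000


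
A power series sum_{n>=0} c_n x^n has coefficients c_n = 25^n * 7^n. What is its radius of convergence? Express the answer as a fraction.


By the root test (Cauchy-Hadamard), the radius is R = 1 / limsup_n |c_n|^(1/n).
Here |c_n|^(1/n) = (25^n * 7^n)^(1/n) = 25 * 7 = 175 for all n.
So R = 1/175 = 1/175.

1/175


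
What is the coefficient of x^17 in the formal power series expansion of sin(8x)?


The Maclaurin series is sin(t) = sum_{k>=0} (-1)^k t^(2k+1) / (2k+1)!, so substituting t = 8x, only odd powers of x are nonzero, with coefficient of x^(2k+1) equal to (-1)^k 8^(2k+1) / (2k+1)!.
Write 17 = 2*8 + 1, giving the coefficient (-1)^8 * 8^17 / 17! = 2251799813685248/355687428096000 = 68719476736/10854718875.

68719476736/10854718875


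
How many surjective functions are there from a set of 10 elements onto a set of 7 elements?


By inclusion-exclusion on which target elements are missed, the number of surjections from an n-set onto a k-set is
surj(n, k) = sum_{j=0}^{k} (-1)^j C(k, j) (k - j)^n.
Equivalently surj(n, k) = k! * S(n, k), where S(n, k) is the Stirling number of the second kind.
For n = 10, k = 7:
S(10, 7) = 5880, so
surj = 7! * 5880 = 5040 * 5880 = 29635200.

29635200


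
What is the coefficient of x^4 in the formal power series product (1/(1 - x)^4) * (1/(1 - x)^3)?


Combine the factors: (1/(1 - x)^4) * (1/(1 - x)^3) = 1/(1 - x)^7.
Then use 1/(1 - x)^r = sum_{k>=0} C(k + r - 1, r - 1) x^k with r = 7 and k = 4:
C(10, 6) = 210.

210


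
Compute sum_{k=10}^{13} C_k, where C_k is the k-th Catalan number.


C_10 through C_13: 16796, 58786, 208012, 742900
Sum = 16796 + 58786 + 208012 + 742900
= 1026494

1026494


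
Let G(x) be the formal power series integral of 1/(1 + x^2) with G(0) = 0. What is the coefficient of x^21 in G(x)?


1/(1 + x^2) = sum_{j>=0} (-1)^j x^(2j). Integrating termwise with G(0) = 0:
G(x) = sum_{j>=0} (-1)^j x^(2j+1) / (2j+1) = arctan(x).
Only odd powers are nonzero. For x^21 write 21 = 2*10 + 1, giving
(-1)^10 / 21 = 1/21 = 1/21.

1/21


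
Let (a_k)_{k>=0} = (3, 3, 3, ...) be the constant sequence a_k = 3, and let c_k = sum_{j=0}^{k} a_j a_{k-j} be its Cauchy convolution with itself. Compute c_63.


Since a_j = 3 for all j >= 0, the convolution sum becomes
c_k = sum_{j=0}^{k} 3 * 3 = 9 * (k + 1).
Equivalently, the generating function of (a_k) is 3/(1 - x) and its square is 9/(1 - x)^2 = sum_{k>=0} 9(k + 1) x^k.
For k = 63: 9 * 64 = 576.

576


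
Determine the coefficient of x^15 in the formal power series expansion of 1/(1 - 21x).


The geometric series identity gives 1/(1 - c x) = sum_{k>=0} c^k x^k, so the coefficient of x^k is c^k.
Here c = 21 and k = 15.
Computing: 21^15 = 68122318582951682301

68122318582951682301


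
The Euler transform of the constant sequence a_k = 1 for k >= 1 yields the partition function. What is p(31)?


The Euler transform converts the sequence a_k = 1 into the number of integer partitions.
Using the recurrence or dynamic programming:
p(31) = 6842

6842


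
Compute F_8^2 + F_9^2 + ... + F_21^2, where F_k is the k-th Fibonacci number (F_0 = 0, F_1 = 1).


There is a standard identity sum_{k=0}^{N} F_k^2 = F_N * F_{N+1} (proved inductively from the telescoping relation F_k^2 = F_k F_{k+1} - F_{k-1} F_k). Then
sum_{k=8}^{21} F_k^2 = F_21 F_22 - F_7 F_8.
Computing: F_21 = 10946, F_22 = 17711, F_7 = 13, F_8 = 21.
Sum = 10946 * 17711 - 13 * 21 = 193864333.

193864333


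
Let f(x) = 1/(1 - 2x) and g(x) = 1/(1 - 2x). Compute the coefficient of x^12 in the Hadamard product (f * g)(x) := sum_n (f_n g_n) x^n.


f has coefficients f_k = 2^k and g has coefficients g_k = 2^k, so the Hadamard product has coefficient (f*g)_k = 2^k * 2^k = 4^k.
For k = 12: 4^12 = 16777216.

16777216


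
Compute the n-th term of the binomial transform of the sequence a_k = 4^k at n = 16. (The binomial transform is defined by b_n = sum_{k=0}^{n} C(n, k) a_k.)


With a_k = 4^k, b_n = sum_{k=0}^{n} C(n, k) 4^k = (1 + 4)^n by the binomial theorem.
For n = 16: (1 + 4)^16 = 5^16 = 152587890625.

152587890625


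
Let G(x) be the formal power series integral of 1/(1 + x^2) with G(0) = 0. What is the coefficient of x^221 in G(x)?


1/(1 + x^2) = sum_{j>=0} (-1)^j x^(2j). Integrating termwise with G(0) = 0:
G(x) = sum_{j>=0} (-1)^j x^(2j+1) / (2j+1) = arctan(x).
Only odd powers are nonzero. For x^221 write 221 = 2*110 + 1, giving
(-1)^110 / 221 = 1/221 = 1/221.

1/221


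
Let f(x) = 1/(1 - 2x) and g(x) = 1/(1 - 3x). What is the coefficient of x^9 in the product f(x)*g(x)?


The coefficient of x^n in f*g is the Cauchy product: sum_{k=0}^{n} a^k * b^(n-k).
With a=2, b=3, n=9:
sum_{k=0}^{9} 2^k * 3^(9-k)
= 58025

58025


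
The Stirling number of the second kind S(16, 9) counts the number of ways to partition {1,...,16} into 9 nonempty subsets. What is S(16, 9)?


Using the explicit formula S(n,k) = (1/k!) sum_{j=0}^{k} (-1)^(k-j) C(k,j) j^n:
S(16, 9) = 820784250
Equivalently, S(n,k) is n! times the coefficient of x^n in the EGF (e^x - 1)^k / k!.

820784250


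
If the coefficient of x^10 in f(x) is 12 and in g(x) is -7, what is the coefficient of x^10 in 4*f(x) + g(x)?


Scalar multiplication scales coefficients: 4 * 12 = 48.
Then add the g coefficient: 48 + -7
= 41

41


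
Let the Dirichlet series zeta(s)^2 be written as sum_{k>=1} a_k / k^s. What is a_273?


The Dirichlet convolution of the constant function 1 with itself gives (1 * 1)(k) = sum_{d | k} 1 = d(k), the number of positive divisors of k.
Since zeta(s) = sum_{k>=1} 1/k^s, we have zeta(s)^2 = sum_{k>=1} d(k)/k^s, so a_k = d(k).
For k = 273: the divisors are 1, 3, 7, 13, 21, 39, 91, 273.
Count = 8.

8
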